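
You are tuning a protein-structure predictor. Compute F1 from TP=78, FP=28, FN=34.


Precision = 78/106 = 0.7358
Recall = 78/112 = 0.6964
F1 = 2·P·R/(P+R) = 2·TP/(2·TP+FP+FN) = 156/(156+28+34) = 156/218 = 0.7156

0.7156


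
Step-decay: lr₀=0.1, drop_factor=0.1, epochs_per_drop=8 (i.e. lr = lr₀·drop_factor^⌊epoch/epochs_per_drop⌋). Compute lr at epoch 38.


n_drops = ⌊38/8⌋ = 4
lr = 0.1·0.1^4 = 0.1·0.0001 = 0.00001

0.00001


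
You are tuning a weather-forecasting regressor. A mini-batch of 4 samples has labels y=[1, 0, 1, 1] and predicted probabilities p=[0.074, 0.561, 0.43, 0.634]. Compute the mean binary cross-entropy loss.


L[0] = -ln(0.074) = 2.6037
L[1] = -ln(1-0.561) = -ln(0.439) = 0.8233
L[2] = -ln(0.43) = 0.844
L[3] = -ln(0.634) = 0.4557
mean = (2.6037 + 0.8233 + 0.844 + 0.4557)/4 = 1.1817

1.1817


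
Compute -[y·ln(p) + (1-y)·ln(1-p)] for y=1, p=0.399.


BCE = -[y·ln(p) + (1-y)·ln(1-p)]
= -1·ln(0.399) - 0
= -ln(0.399) = 0.9188

0.9188


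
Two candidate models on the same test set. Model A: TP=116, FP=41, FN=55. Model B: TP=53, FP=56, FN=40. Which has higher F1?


Model A: P=116/157=0.7389, R=116/171=0.6784, F1=2PR/(P+R)=2TP/(2TP+FP+FN)=232/328=0.7073
Model B: P=53/109=0.4862, R=53/93=0.5699, F1=2PR/(P+R)=2TP/(2TP+FP+FN)=106/202=0.5248
0.7073 > 0.5248 → Model A

Model A


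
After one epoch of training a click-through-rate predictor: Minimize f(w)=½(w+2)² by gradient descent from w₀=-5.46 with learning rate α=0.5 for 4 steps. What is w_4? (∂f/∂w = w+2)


step 1: grad = -5.46+2 = -3.46; w = -5.46 - 0.5·(-3.46) = -3.73
step 2: grad = -3.73+2 = -1.73; w = -3.73 - 0.5·(-1.73) = -2.865
step 3: grad = -2.865+2 = -0.865; w = -2.865 - 0.5·(-0.865) = -2.4325
step 4: grad = -2.4325+2 = -0.4325; w = -2.4325 - 0.5·(-0.4325) = -2.21625

-2.21625


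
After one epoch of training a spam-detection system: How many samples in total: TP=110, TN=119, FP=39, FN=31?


Total = TP + TN + FP + FN
= 110 + 119 + 39 + 31
= 299
(Predicted positive: 149, predicted negative: 150)

299


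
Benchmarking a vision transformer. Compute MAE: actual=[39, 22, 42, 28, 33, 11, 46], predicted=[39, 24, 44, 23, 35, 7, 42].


Absolute errors: |39-39|=0, |22-24|=2, |42-44|=2, |28-23|=5, |33-35|=2, |11-7|=4, |46-42|=4
Sum = 19
MAE = 19/7 = 19/7

19/7


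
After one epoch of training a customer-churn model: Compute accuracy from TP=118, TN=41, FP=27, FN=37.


Accuracy = (TP+TN)/(TP+TN+FP+FN)
= (118+41)/(223)
= 159/223 = 71.3%

71.3%


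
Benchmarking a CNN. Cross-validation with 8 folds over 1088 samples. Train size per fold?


Fold size = 1088/8 = 136
Training per fold = 1088 - 136 = 952

952


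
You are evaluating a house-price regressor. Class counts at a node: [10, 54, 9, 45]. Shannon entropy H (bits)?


Probabilities: [10/118, 54/118, 9/118, 45/118] ≈ [0.0847, 0.4576, 0.0763, 0.3814]
H = -((10/118)·log₂(10/118) + (54/118)·log₂(54/118) + (9/118)·log₂(9/118) + (45/118)·log₂(45/118))
  = 1.6314 bits

1.6314 bits


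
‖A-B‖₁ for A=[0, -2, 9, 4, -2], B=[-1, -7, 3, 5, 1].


d = |0+ 1| + |-2+ 7| + |9-3| + |4-5| + |-2-1|
  = 1 + 5 + 6 + 1 + 3
  = 16

16


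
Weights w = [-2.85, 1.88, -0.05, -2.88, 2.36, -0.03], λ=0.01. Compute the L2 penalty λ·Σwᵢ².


‖w‖₂² = (-2.85)² + (1.88)² + (-0.05)² + (-2.88)² + (2.36)² + (-0.03)²
     = 8.1225 + 3.5344 + 0.0025 + 8.2944 + 5.5696 + 0.0009
     = 25.5243
λ·‖w‖₂² = 0.01·25.5243 = 0.255243

0.255243


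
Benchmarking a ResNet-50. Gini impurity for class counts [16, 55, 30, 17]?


Probabilities: [16/118, 55/118, 30/118, 17/118] ≈ [0.1356, 0.4661, 0.2542, 0.1441]
Σpᵢ² = (256 + 3025 + 900 + 289)/118² = 4470/13924
Gini = 1 - Σpᵢ² = 1 - 4470/13924 = 0.679

0.679


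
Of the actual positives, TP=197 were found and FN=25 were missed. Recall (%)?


Recall = TP/(TP+FN)
= 197/(197+25)
= 197/222 = 88.74%

88.74%


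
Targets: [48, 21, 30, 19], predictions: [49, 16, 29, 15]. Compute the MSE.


Squared errors: (48-49)²=1, (21-16)²=25, (30-29)²=1, (19-15)²=16
Sum = 43
MSE = 43/4 = 43/4

43/4


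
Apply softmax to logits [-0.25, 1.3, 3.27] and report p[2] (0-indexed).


Exponentials: e^-0.25=0.7788, e^1.3=3.6693, e^3.27=26.3113
Sum = 30.7594
Softmax = [0.0253, 0.1193, 0.8554]
p[2] = 26.3113/30.7594 = 0.8554

0.8554


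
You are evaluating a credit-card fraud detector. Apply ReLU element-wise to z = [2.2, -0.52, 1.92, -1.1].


ReLU(2.2) = max(0, 2.2) = 2.2
ReLU(-0.52) = max(0, -0.52) = 0.0
ReLU(1.92) = max(0, 1.92) = 1.92
ReLU(-1.1) = max(0, -1.1) = 0.0
result = [2.2, 0.0, 1.92, 0.0]

[2.2, 0.0, 1.92, 0.0]


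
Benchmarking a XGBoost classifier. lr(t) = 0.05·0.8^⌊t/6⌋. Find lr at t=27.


n_drops = ⌊27/6⌋ = 4
lr = 0.05·0.8^4 = 0.05·0.4096 = 0.02048

0.02048


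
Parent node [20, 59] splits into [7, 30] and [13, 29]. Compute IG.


Parent = [20, 59], H_parent = 0.8163
H_left = 0.6998 (n=37), H_right = 0.8926 (n=42)
H_children = (37/79)·0.6998 + (42/79)·0.8926 = 0.8023
IG = 0.8163 - 0.8023 = 0.014

0.014


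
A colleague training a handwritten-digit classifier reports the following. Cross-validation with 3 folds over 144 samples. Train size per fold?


Fold size = 144/3 = 48
Training per fold = 144 - 48 = 96

96


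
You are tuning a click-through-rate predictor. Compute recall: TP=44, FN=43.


Recall = TP/(TP+FN)
= 44/(44+43)
= 44/87 = 50.57%

50.57%


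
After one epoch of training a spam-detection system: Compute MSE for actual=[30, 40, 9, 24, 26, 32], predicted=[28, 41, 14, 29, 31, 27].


Squared errors: (30-28)²=4, (40-41)²=1, (9-14)²=25, (24-29)²=25, (26-31)²=25, (32-27)²=25
Sum = 105
MSE = 105/6 = 35/2

35/2


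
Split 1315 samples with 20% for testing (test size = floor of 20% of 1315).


Test = ⌊1315·20/100⌋ = 263
Train = 1315 - 263 = 1052

Train: 1052, Test: 263


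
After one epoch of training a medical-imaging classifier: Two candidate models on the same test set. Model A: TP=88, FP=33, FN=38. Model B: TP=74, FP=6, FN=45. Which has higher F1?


Model A: P=88/121=0.7273, R=88/126=0.6984, F1=2PR/(P+R)=2TP/(2TP+FP+FN)=176/247=0.7126
Model B: P=74/80=0.925, R=74/119=0.6218, F1=2PR/(P+R)=2TP/(2TP+FP+FN)=148/199=0.7437
0.7126 < 0.7437 → Model B

Model B


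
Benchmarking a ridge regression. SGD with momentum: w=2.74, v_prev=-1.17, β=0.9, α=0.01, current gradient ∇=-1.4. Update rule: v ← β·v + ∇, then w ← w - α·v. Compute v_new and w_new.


v_new = 0.9·-1.17 - 1.4 = -1.053 - 1.4 = -2.453
w_new = 2.74 - 0.01·-2.453 = 2.74 + 0.02453 = 2.76453

v_new=-2.453, w_new=2.76453


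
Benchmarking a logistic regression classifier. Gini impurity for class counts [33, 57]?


Probabilities: [33/90, 57/90] ≈ [0.3667, 0.6333]
Σpᵢ² = (1089 + 3249)/90² = 4338/8100
Gini = 1 - Σpᵢ² = 1 - 4338/8100 = 0.4644

0.4644


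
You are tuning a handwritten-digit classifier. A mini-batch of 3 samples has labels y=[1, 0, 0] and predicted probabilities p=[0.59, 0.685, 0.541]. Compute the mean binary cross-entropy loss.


L[0] = -ln(0.59) = 0.5276
L[1] = -ln(1-0.685) = -ln(0.315) = 1.1552
L[2] = -ln(1-0.541) = -ln(0.459) = 0.7787
mean = (0.5276 + 1.1552 + 0.7787)/3 = 0.8205

0.8205


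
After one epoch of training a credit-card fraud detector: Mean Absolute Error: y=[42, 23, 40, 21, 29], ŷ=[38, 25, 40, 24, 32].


Absolute errors: |42-38|=4, |23-25|=2, |40-40|=0, |21-24|=3, |29-32|=3
Sum = 12
MAE = 12/5 = 12/5

12/5


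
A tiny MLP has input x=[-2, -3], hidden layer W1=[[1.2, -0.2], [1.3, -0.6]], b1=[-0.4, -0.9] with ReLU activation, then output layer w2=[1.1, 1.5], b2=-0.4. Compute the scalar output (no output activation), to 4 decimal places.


z1[0] = (1.2)·(-2) + (-0.2)·(-3) - 0.4 = -2.2
z1[1] = (1.3)·(-2) + (-0.6)·(-3) - 0.9 = -1.7
h = ReLU(z1) = [0.0, 0.0]
output = (1.1)·(0.0) + (1.5)·(0.0) - 0.4 = -0.4

-0.4


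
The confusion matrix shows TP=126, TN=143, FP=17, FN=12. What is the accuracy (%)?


Accuracy = (TP+TN)/(TP+TN+FP+FN)
= (126+143)/(298)
= 269/298 = 90.27%

90.27%


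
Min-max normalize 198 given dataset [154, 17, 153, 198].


min=17, max=198
(198-17)/(198-17) = 181/181 = 1.0

1.0


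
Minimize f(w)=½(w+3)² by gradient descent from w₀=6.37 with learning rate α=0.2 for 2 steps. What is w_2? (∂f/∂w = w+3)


step 1: grad = 6.37+3 = 9.37; w = 6.37 - 0.2·(9.37) = 4.496
step 2: grad = 4.496+3 = 7.496; w = 4.496 - 0.2·(7.496) = 2.9968

2.9968


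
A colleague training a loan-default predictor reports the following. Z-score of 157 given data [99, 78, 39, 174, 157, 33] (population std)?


μ = 96.6667, σ = 53.7794
z = (157 - 96.6667)/53.7794 = 1.1219

1.1219


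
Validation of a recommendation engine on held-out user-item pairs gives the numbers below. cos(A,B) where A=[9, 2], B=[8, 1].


A·B = 9·8 + 2·1 = 74
‖A‖ = √85 = 9.2195, ‖B‖ = √65 = 8.0623
cos = 74/(√85·√65) = 74/√5525 = 0.9956

0.9956


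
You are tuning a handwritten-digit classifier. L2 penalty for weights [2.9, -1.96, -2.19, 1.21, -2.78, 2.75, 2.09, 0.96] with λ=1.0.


‖w‖₂² = (2.9)² + (-1.96)² + (-2.19)² + (1.21)² + (-2.78)² + (2.75)² + (2.09)² + (0.96)²
     = 8.41 + 3.8416 + 4.7961 + 1.4641 + 7.7284 + 7.5625 + 4.3681 + 0.9216
     = 39.0924
λ·‖w‖₂² = 1.0·39.0924 = 39.0924

39.0924


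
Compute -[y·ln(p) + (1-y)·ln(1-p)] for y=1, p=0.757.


BCE = -[y·ln(p) + (1-y)·ln(1-p)]
= -1·ln(0.757) - 0
= -ln(0.757) = 0.2784

0.2784


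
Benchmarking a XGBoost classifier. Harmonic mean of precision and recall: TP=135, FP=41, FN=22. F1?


Precision = 135/176 = 0.767
Recall = 135/157 = 0.8599
F1 = 2·P·R/(P+R) = 2·TP/(2·TP+FP+FN) = 270/(270+41+22) = 270/333 = 0.8108

0.8108


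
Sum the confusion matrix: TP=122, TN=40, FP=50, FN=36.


Total = TP + TN + FP + FN
= 122 + 40 + 50 + 36
= 248
(Predicted positive: 172, predicted negative: 76)

248


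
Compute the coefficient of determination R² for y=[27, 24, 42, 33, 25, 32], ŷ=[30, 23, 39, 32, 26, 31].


ȳ = 30.5
SS_res = Σ(y-ŷ)² = 22
SS_tot = Σ(y-ȳ)² = 225.5
R² = 1 - SS_res/SS_tot = 1 - 0.0976 = 0.9024

0.9024


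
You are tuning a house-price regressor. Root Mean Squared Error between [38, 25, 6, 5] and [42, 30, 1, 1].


MSE = 82/4 = 20.5
RMSE = √(82/4) = 4.5277

4.5277


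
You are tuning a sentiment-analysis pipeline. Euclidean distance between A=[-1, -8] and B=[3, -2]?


d = √((-1-3)² + (-8+ 2)²)
  = √(16 + 36)
  = √52 = 7.2111

7.2111


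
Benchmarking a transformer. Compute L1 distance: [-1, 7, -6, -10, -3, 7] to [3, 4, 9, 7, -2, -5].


d = |-1-3| + |7-4| + |-6-9| + |-10-7| + |-3+ 2| + |7+ 5|
  = 4 + 3 + 15 + 17 + 1 + 12
  = 52

52


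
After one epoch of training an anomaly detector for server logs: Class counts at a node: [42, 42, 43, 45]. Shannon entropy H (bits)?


Probabilities: [42/172, 42/172, 43/172, 45/172] ≈ [0.2442, 0.2442, 0.25, 0.2616]
H = -((42/172)·log₂(42/172) + (42/172)·log₂(42/172) + (43/172)·log₂(43/172) + (45/172)·log₂(45/172))
  = 1.9994 bits

1.9994 bits


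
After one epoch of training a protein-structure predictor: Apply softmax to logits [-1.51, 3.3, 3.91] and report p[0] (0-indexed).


Exponentials: e^-1.51=0.2209, e^3.3=27.1126, e^3.91=49.899
Sum = 77.2325
Softmax = [0.0029, 0.3511, 0.6461]
p[0] = 0.2209/77.2325 = 0.0029

0.0029


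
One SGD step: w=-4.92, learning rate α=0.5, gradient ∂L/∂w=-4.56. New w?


w_new = w - α·∇
= -4.92 - 0.5·-4.56
= -4.92 + 2.28
= -2.64

-2.64


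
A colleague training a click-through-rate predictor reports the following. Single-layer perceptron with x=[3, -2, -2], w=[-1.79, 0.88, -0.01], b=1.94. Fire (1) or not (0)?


z = (3)·(-1.79) + (-2)·(0.88) + (-2)·(-0.01) + 1.94
  = -5.17
step(z) = 0 (z<0)

0


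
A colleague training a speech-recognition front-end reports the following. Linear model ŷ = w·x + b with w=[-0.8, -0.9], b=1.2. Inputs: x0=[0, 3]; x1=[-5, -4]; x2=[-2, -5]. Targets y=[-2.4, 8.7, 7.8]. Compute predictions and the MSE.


ŷ0 = (-0.8)·(0) + (-0.9)·(3) + 1.2 = -1.5
ŷ1 = (-0.8)·(-5) + (-0.9)·(-4) + 1.2 = 8.8
ŷ2 = (-0.8)·(-2) + (-0.9)·(-5) + 1.2 = 7.3
errors² = [0.81, 0.01, 0.25]
MSE = 1.0700/3 = 0.3567

0.3567


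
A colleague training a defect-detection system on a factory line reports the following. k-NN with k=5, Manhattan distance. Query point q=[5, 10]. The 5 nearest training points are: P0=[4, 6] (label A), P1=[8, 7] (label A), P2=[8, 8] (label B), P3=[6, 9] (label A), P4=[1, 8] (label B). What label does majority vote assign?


d(q,P0) = 5  (label A)
d(q,P1) = 6  (label A)
d(q,P2) = 5  (label B)
d(q,P3) = 2  (label A)
d(q,P4) = 6  (label B)
Votes: A=3, B=2
Majority → A

A


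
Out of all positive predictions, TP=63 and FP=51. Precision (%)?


Precision = TP/(TP+FP)
= 63/(63+51)
= 63/114 = 55.26%

55.26%


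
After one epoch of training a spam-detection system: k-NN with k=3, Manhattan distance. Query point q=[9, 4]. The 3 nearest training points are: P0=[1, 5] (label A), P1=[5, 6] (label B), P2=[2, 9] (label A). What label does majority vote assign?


d(q,P0) = 9  (label A)
d(q,P1) = 6  (label B)
d(q,P2) = 12  (label A)
Votes: A=2, B=1
Majority → A

A


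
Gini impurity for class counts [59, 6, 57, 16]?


Probabilities: [59/138, 6/138, 57/138, 16/138] ≈ [0.4275, 0.0435, 0.413, 0.1159]
Σpᵢ² = (3481 + 36 + 3249 + 256)/138² = 7022/19044
Gini = 1 - Σpᵢ² = 1 - 7022/19044 = 0.6313

0.6313


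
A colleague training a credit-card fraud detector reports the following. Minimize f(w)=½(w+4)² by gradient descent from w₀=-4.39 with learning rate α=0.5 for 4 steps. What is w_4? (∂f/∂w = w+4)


step 1: grad = -4.39+4 = -0.39; w = -4.39 - 0.5·(-0.39) = -4.195
step 2: grad = -4.195+4 = -0.195; w = -4.195 - 0.5·(-0.195) = -4.0975
step 3: grad = -4.0975+4 = -0.0975; w = -4.0975 - 0.5·(-0.0975) = -4.04875
step 4: grad = -4.04875+4 = -0.04875; w = -4.04875 - 0.5·(-0.04875) = -4.024375

-4.024375


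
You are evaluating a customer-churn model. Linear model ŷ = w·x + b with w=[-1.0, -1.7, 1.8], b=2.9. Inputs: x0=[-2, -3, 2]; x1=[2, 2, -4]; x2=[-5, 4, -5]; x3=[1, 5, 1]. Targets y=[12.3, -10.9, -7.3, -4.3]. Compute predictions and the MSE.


ŷ0 = (-1.0)·(-2) + (-1.7)·(-3) + (1.8)·(2) + 2.9 = 13.6
ŷ1 = (-1.0)·(2) + (-1.7)·(2) + (1.8)·(-4) + 2.9 = -9.7
ŷ2 = (-1.0)·(-5) + (-1.7)·(4) + (1.8)·(-5) + 2.9 = -7.9
ŷ3 = (-1.0)·(1) + (-1.7)·(5) + (1.8)·(1) + 2.9 = -4.8
errors² = [1.69, 1.44, 0.36, 0.25]
MSE = 3.7400/4 = 0.935

0.935


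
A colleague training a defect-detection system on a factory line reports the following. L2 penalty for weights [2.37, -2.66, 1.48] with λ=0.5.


‖w‖₂² = (2.37)² + (-2.66)² + (1.48)²
     = 5.6169 + 7.0756 + 2.1904
     = 14.8829
λ·‖w‖₂² = 0.5·14.8829 = 7.44145

7.44145


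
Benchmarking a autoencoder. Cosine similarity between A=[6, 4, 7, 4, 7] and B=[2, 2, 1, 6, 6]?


A·B = 6·2 + 4·2 + 7·1 + 4·6 + 7·6 = 93
‖A‖ = √166 = 12.8841, ‖B‖ = √81 = 9
cos = 93/(√166·√81) = 93/√13446 = 0.802

0.802


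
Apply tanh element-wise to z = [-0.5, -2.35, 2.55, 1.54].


tanh(-0.5) = -0.4621
tanh(-2.35) = -0.982
tanh(2.55) = 0.9879
tanh(1.54) = 0.9121
result = [-0.4621, -0.982, 0.9879, 0.9121]

[-0.4621, -0.982, 0.9879, 0.9121]


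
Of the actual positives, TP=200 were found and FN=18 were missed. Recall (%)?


Recall = TP/(TP+FN)
= 200/(200+18)
= 200/218 = 91.74%

91.74%


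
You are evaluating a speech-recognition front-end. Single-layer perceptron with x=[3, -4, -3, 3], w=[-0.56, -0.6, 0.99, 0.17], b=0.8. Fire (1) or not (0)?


z = (3)·(-0.56) + (-4)·(-0.6) + (-3)·(0.99) + (3)·(0.17) + 0.8
  = -0.94
step(z) = 0 (z<0)

0


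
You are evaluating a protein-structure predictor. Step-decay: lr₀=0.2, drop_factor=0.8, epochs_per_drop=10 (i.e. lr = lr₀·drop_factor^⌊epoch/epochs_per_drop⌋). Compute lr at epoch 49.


n_drops = ⌊49/10⌋ = 4
lr = 0.2·0.8^4 = 0.2·0.4096 = 0.08192

0.08192


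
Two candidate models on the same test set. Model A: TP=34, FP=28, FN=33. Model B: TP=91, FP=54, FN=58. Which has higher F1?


Model A: P=34/62=0.5484, R=34/67=0.5075, F1=2PR/(P+R)=2TP/(2TP+FP+FN)=68/129=0.5271
Model B: P=91/145=0.6276, R=91/149=0.6107, F1=2PR/(P+R)=2TP/(2TP+FP+FN)=182/294=0.619
0.5271 < 0.619 → Model B

Model B


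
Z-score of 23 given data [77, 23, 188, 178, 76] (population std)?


μ = 108.4, σ = 64.0456
z = (23 - 108.4)/64.0456 = -1.3334

-1.3334


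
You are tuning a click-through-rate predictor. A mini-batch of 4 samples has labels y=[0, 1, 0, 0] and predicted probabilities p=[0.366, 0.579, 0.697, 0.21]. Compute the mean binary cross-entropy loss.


L[0] = -ln(1-0.366) = -ln(0.634) = 0.4557
L[1] = -ln(0.579) = 0.5465
L[2] = -ln(1-0.697) = -ln(0.303) = 1.194
L[3] = -ln(1-0.21) = -ln(0.79) = 0.2357
mean = (0.4557 + 0.5465 + 1.194 + 0.2357)/4 = 0.608

0.608


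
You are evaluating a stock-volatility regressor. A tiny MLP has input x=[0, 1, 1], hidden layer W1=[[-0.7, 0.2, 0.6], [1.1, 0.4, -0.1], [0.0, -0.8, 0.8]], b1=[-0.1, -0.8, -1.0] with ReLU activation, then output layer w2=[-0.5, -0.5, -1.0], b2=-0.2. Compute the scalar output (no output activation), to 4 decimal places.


z1[0] = (-0.7)·(0) + (0.2)·(1) + (0.6)·(1) - 0.1 = 0.7
z1[1] = (1.1)·(0) + (0.4)·(1) + (-0.1)·(1) - 0.8 = -0.5
z1[2] = (0.0)·(0) + (-0.8)·(1) + (0.8)·(1) - 1.0 = -1.0
h = ReLU(z1) = [0.7, 0.0, 0.0]
output = (-0.5)·(0.7) + (-0.5)·(0.0) + (-1.0)·(0.0) - 0.2 = -0.55

-0.55


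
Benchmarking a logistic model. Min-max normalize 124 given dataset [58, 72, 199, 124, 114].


min=58, max=199
(124-58)/(199-58) = 66/141 = 0.4681

0.4681


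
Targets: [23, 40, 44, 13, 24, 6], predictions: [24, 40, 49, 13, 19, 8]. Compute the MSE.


Squared errors: (23-24)²=1, (40-40)²=0, (44-49)²=25, (13-13)²=0, (24-19)²=25, (6-8)²=4
Sum = 55
MSE = 55/6 = 55/6

55/6


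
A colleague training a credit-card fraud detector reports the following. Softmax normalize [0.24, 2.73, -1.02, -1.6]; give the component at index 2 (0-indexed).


Exponentials: e^0.24=1.2712, e^2.73=15.3329, e^-1.02=0.3606, e^-1.6=0.2019
Sum = 17.1666
Softmax = [0.0741, 0.8932, 0.021, 0.0118]
p[2] = 0.3606/17.1666 = 0.021

0.021


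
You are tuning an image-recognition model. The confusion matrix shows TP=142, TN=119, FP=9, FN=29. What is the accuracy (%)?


Accuracy = (TP+TN)/(TP+TN+FP+FN)
= (142+119)/(299)
= 261/299 = 87.29%

87.29%


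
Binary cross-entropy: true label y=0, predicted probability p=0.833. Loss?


BCE = -[y·ln(p) + (1-y)·ln(1-p)]
= -0 - 1·ln(1-0.833)
= -ln(0.167) = 1.7898

1.7898


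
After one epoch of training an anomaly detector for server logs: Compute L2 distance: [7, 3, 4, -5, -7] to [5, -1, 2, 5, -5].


d = √((7-5)² + (3+ 1)² + (4-2)² + (-5-5)² + (-7+ 5)²)
  = √(4 + 16 + 4 + 100 + 4)
  = √128 = 11.3137

11.3137


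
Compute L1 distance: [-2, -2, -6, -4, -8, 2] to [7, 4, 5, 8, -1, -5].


d = |-2-7| + |-2-4| + |-6-5| + |-4-8| + |-8+ 1| + |2+ 5|
  = 9 + 6 + 11 + 12 + 7 + 7
  = 52

52


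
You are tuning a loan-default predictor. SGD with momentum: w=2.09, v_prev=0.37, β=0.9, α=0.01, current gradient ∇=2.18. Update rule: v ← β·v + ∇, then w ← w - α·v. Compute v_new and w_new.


v_new = 0.9·0.37 + 2.18 = 0.333 + 2.18 = 2.513
w_new = 2.09 - 0.01·2.513 = 2.09 - 0.02513 = 2.06487

v_new=2.513, w_new=2.06487


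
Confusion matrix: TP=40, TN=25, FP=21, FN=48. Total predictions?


Total = TP + TN + FP + FN
= 40 + 25 + 21 + 48
= 134
(Predicted positive: 61, predicted negative: 73)

134


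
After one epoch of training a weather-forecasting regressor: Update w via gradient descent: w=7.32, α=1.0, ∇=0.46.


w_new = w - α·∇
= 7.32 - 1.0·0.46
= 7.32 - 0.46
= 6.86

6.86


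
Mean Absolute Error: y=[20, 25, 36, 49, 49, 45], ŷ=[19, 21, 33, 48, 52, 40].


Absolute errors: |20-19|=1, |25-21|=4, |36-33|=3, |49-48|=1, |49-52|=3, |45-40|=5
Sum = 17
MAE = 17/6 = 17/6

17/6


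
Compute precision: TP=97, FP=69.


Precision = TP/(TP+FP)
= 97/(97+69)
= 97/166 = 58.43%

58.43%


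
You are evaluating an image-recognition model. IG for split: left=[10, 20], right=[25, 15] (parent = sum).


Parent = [35, 35], H_parent = 1
H_left = 0.9183 (n=30), H_right = 0.9544 (n=40)
H_children = (30/70)·0.9183 + (40/70)·0.9544 = 0.9389
IG = 1 - 0.9389 = 0.0611

0.0611


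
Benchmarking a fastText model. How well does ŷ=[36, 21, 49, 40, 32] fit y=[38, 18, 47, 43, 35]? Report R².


ȳ = 36.2
SS_res = Σ(y-ŷ)² = 35
SS_tot = Σ(y-ȳ)² = 498.8
R² = 1 - SS_res/SS_tot = 1 - 0.0702 = 0.9298

0.9298


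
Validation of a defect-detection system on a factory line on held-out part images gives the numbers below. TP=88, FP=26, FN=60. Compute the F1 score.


Precision = 88/114 = 0.7719
Recall = 88/148 = 0.5946
F1 = 2·P·R/(P+R) = 2·TP/(2·TP+FP+FN) = 176/(176+26+60) = 176/262 = 0.6718

0.6718


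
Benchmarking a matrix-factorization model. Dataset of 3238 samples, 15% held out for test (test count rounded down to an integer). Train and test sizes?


Test = ⌊3238·15/100⌋ = 485
Train = 3238 - 485 = 2753

Train: 2753, Test: 485


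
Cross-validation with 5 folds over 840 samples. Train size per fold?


Fold size = 840/5 = 168
Training per fold = 840 - 168 = 672

672


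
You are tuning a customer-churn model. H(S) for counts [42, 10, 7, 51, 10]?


Probabilities: [42/120, 10/120, 7/120, 51/120, 10/120] ≈ [0.35, 0.0833, 0.0583, 0.425, 0.0833]
H = -((42/120)·log₂(42/120) + (10/120)·log₂(10/120) + (7/120)·log₂(7/120) + (51/120)·log₂(51/120) + (10/120)·log₂(10/120))
  = 1.8914 bits

1.8914 bits


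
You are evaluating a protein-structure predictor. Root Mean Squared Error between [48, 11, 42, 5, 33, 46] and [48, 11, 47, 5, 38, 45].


MSE = 51/6 = 8.5
RMSE = √(51/6) = 2.9155

2.9155


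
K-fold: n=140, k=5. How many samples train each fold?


Fold size = 140/5 = 28
Training per fold = 140 - 28 = 112

112


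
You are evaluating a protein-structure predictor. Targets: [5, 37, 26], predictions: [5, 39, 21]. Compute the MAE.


Absolute errors: |5-5|=0, |37-39|=2, |26-21|=5
Sum = 7
MAE = 7/3 = 7/3

7/3


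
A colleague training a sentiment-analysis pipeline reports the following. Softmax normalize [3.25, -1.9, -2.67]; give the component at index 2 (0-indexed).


Exponentials: e^3.25=25.7903, e^-1.9=0.1496, e^-2.67=0.0693
Sum = 26.0092
Softmax = [0.9916, 0.0058, 0.0027]
p[2] = 0.0693/26.0092 = 0.0027

0.0027


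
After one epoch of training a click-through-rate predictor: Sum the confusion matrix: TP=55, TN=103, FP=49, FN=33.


Total = TP + TN + FP + FN
= 55 + 103 + 49 + 33
= 240
(Predicted positive: 104, predicted negative: 136)

240


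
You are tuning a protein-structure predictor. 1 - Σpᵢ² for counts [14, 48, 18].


Probabilities: [14/80, 48/80, 18/80] ≈ [0.175, 0.6, 0.225]
Σpᵢ² = (196 + 2304 + 324)/80² = 2824/6400
Gini = 1 - Σpᵢ² = 1 - 2824/6400 = 0.5588

0.5588


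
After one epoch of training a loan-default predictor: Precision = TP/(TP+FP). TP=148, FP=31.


Precision = TP/(TP+FP)
= 148/(148+31)
= 148/179 = 82.68%

82.68%


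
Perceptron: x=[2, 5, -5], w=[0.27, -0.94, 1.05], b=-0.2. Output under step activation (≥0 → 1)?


z = (2)·(0.27) + (5)·(-0.94) + (-5)·(1.05) - 0.2
  = -9.61
step(z) = 0 (z<0)

0


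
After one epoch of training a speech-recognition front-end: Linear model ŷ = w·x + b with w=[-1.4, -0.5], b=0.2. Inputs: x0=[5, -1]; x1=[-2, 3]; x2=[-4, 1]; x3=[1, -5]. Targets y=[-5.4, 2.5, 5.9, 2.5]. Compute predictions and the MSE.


ŷ0 = (-1.4)·(5) + (-0.5)·(-1) + 0.2 = -6.3
ŷ1 = (-1.4)·(-2) + (-0.5)·(3) + 0.2 = 1.5
ŷ2 = (-1.4)·(-4) + (-0.5)·(1) + 0.2 = 5.3
ŷ3 = (-1.4)·(1) + (-0.5)·(-5) + 0.2 = 1.3
errors² = [0.81, 1.0, 0.36, 1.44]
MSE = 3.6100/4 = 0.9025

0.9025


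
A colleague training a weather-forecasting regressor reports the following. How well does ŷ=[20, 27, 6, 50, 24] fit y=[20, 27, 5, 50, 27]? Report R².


ȳ = 25.8
SS_res = Σ(y-ŷ)² = 10
SS_tot = Σ(y-ȳ)² = 1054.8
R² = 1 - SS_res/SS_tot = 1 - 0.0095 = 0.9905

0.9905


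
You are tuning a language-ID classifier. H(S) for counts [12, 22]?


Probabilities: [12/34, 22/34] ≈ [0.3529, 0.6471]
H = -((12/34)·log₂(12/34) + (22/34)·log₂(22/34))
  = 0.9367 bits

0.9367 bits


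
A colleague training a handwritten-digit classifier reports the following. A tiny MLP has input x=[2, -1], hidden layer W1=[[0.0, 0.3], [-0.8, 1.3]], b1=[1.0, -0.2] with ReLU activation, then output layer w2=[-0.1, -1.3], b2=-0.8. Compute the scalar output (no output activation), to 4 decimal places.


z1[0] = (0.0)·(2) + (0.3)·(-1) + 1.0 = 0.7
z1[1] = (-0.8)·(2) + (1.3)·(-1) - 0.2 = -3.1
h = ReLU(z1) = [0.7, 0.0]
output = (-0.1)·(0.7) + (-1.3)·(0.0) - 0.8 = -0.87

-0.87


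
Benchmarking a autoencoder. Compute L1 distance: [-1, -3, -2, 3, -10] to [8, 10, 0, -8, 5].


d = |-1-8| + |-3-10| + |-2-0| + |3+ 8| + |-10-5|
  = 9 + 13 + 2 + 11 + 15
  = 50

50


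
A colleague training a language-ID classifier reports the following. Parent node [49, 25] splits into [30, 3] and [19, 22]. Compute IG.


Parent = [49, 25], H_parent = 0.9227
H_left = 0.4395 (n=33), H_right = 0.9961 (n=41)
H_children = (33/74)·0.4395 + (41/74)·0.9961 = 0.7479
IG = 0.9227 - 0.7479 = 0.1748

0.1748


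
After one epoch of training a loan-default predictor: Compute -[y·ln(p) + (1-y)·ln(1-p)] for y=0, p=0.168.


BCE = -[y·ln(p) + (1-y)·ln(1-p)]
= -0 - 1·ln(1-0.168)
= -ln(0.832) = 0.1839

0.1839


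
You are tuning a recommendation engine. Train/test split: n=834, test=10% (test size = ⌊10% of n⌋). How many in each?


Test = ⌊834·10/100⌋ = 83
Train = 834 - 83 = 751

Train: 751, Test: 83


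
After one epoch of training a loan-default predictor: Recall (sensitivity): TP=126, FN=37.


Recall = TP/(TP+FN)
= 126/(126+37)
= 126/163 = 77.3%

77.3%


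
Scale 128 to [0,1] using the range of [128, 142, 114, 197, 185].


min=114, max=197
(128-114)/(197-114) = 14/83 = 0.1687

0.1687


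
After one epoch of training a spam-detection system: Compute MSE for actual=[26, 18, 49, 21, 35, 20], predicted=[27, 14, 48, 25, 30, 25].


Squared errors: (26-27)²=1, (18-14)²=16, (49-48)²=1, (21-25)²=16, (35-30)²=25, (20-25)²=25
Sum = 84
MSE = 84/6 = 14

14


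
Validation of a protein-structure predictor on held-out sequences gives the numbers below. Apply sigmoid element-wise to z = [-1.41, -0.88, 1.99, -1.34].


σ(-1.41) = 1/(1+e^1.41) = 0.1962
σ(-0.88) = 1/(1+e^0.88) = 0.2932
σ(1.99) = 1/(1+e^-1.99) = 0.8797
σ(-1.34) = 1/(1+e^1.34) = 0.2075
result = [0.1962, 0.2932, 0.8797, 0.2075]

[0.1962, 0.2932, 0.8797, 0.2075]


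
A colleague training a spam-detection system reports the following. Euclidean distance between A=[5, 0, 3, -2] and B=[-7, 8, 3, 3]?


d = √((5+ 7)² + (0-8)² + (3-3)² + (-2-3)²)
  = √(144 + 64 + 0 + 25)
  = √233 = 15.2643

15.2643


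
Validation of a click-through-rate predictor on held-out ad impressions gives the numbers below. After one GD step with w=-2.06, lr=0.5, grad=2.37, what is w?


w_new = w - α·∇
= -2.06 - 0.5·2.37
= -2.06 - 1.185
= -3.245

-3.245


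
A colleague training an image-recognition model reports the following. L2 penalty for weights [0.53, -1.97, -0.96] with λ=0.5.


‖w‖₂² = (0.53)² + (-1.97)² + (-0.96)²
     = 0.2809 + 3.8809 + 0.9216
     = 5.0834
λ·‖w‖₂² = 0.5·5.0834 = 2.5417

2.5417


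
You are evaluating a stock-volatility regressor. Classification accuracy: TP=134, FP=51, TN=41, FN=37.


Accuracy = (TP+TN)/(TP+TN+FP+FN)
= (134+41)/(263)
= 175/263 = 66.54%

66.54%


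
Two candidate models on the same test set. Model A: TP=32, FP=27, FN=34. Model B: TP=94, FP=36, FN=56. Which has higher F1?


Model A: P=32/59=0.5424, R=32/66=0.4848, F1=2PR/(P+R)=2TP/(2TP+FP+FN)=64/125=0.512
Model B: P=94/130=0.7231, R=94/150=0.6267, F1=2PR/(P+R)=2TP/(2TP+FP+FN)=188/280=0.6714
0.512 < 0.6714 → Model B

Model B


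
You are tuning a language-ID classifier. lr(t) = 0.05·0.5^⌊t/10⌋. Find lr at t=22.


n_drops = ⌊22/10⌋ = 2
lr = 0.05·0.5^2 = 0.05·0.25 = 0.0125

0.0125


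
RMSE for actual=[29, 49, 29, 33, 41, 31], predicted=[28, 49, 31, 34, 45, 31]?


MSE = 22/6 = 3.6667
RMSE = √(22/6) = 1.9149

1.9149


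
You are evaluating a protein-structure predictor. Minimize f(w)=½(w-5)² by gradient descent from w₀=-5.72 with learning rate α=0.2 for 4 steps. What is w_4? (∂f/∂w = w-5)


step 1: grad = -5.72-5 = -10.72; w = -5.72 - 0.2·(-10.72) = -3.576
step 2: grad = -3.576-5 = -8.576; w = -3.576 - 0.2·(-8.576) = -1.8608
step 3: grad = -1.8608-5 = -6.8608; w = -1.8608 - 0.2·(-6.8608) = -0.48864
step 4: grad = -0.48864-5 = -5.48864; w = -0.48864 - 0.2·(-5.48864) = 0.609088

0.609088


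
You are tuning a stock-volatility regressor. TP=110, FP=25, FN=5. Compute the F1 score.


Precision = 110/135 = 0.8148
Recall = 110/115 = 0.9565
F1 = 2·P·R/(P+R) = 2·TP/(2·TP+FP+FN) = 220/(220+25+5) = 220/250 = 0.88

0.88


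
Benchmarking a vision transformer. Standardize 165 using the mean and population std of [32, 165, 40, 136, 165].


μ = 107.6, σ = 59.4663
z = (165 - 107.6)/59.4663 = 0.9653

0.9653


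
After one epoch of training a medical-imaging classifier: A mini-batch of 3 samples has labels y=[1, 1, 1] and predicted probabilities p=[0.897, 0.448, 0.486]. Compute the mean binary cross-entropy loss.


L[0] = -ln(0.897) = 0.1087
L[1] = -ln(0.448) = 0.803
L[2] = -ln(0.486) = 0.7215
mean = (0.1087 + 0.803 + 0.7215)/3 = 0.5444

0.5444


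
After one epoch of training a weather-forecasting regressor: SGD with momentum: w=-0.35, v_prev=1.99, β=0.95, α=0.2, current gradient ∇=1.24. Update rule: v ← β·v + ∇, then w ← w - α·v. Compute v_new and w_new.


v_new = 0.95·1.99 + 1.24 = 1.8905 + 1.24 = 3.1305
w_new = -0.35 - 0.2·3.1305 = -0.35 - 0.6261 = -0.9761

v_new=3.1305, w_new=-0.9761


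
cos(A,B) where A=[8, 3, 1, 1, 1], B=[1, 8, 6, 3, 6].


A·B = 8·1 + 3·8 + 1·6 + 1·3 + 1·6 = 47
‖A‖ = √76 = 8.7178, ‖B‖ = √146 = 12.083
cos = 47/(√76·√146) = 47/√11096 = 0.4462

0.4462


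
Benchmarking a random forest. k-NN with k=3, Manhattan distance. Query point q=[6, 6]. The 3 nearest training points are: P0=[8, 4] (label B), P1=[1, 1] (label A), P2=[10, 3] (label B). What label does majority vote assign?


d(q,P0) = 4  (label B)
d(q,P1) = 10  (label A)
d(q,P2) = 7  (label B)
Votes: A=1, B=2
Majority → B

B


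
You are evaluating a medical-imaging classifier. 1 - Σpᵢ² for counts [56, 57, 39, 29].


Probabilities: [56/181, 57/181, 39/181, 29/181] ≈ [0.3094, 0.3149, 0.2155, 0.1602]
Σpᵢ² = (3136 + 3249 + 1521 + 841)/181² = 8747/32761
Gini = 1 - Σpᵢ² = 1 - 8747/32761 = 0.733

0.733


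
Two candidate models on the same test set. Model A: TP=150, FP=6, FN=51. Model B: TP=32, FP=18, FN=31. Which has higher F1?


Model A: P=150/156=0.9615, R=150/201=0.7463, F1=2PR/(P+R)=2TP/(2TP+FP+FN)=300/357=0.8403
Model B: P=32/50=0.64, R=32/63=0.5079, F1=2PR/(P+R)=2TP/(2TP+FP+FN)=64/113=0.5664
0.8403 > 0.5664 → Model A

Model A


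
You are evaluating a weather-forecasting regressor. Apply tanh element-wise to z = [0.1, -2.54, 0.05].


tanh(0.1) = 0.0997
tanh(-2.54) = -0.9876
tanh(0.05) = 0.05
result = [0.0997, -0.9876, 0.05]

[0.0997, -0.9876, 0.05]


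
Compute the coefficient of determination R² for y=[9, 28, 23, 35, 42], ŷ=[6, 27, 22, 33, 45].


ȳ = 27.4
SS_res = Σ(y-ŷ)² = 24
SS_tot = Σ(y-ȳ)² = 629.2
R² = 1 - SS_res/SS_tot = 1 - 0.0381 = 0.9619

0.9619


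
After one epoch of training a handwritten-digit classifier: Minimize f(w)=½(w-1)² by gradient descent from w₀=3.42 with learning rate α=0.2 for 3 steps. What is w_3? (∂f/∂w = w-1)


step 1: grad = 3.42-1 = 2.42; w = 3.42 - 0.2·(2.42) = 2.936
step 2: grad = 2.936-1 = 1.936; w = 2.936 - 0.2·(1.936) = 2.5488
step 3: grad = 2.5488-1 = 1.5488; w = 2.5488 - 0.2·(1.5488) = 2.23904

2.23904


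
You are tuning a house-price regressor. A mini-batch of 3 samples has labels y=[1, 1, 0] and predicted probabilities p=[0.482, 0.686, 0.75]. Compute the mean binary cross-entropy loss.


L[0] = -ln(0.482) = 0.7298
L[1] = -ln(0.686) = 0.3769
L[2] = -ln(1-0.75) = -ln(0.25) = 1.3863
mean = (0.7298 + 0.3769 + 1.3863)/3 = 0.831

0.831


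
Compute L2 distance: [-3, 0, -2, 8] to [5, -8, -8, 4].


d = √((-3-5)² + (0+ 8)² + (-2+ 8)² + (8-4)²)
  = √(64 + 64 + 36 + 16)
  = √180 = 13.4164

13.4164


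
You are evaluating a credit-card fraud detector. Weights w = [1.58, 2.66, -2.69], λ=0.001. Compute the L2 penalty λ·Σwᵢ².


‖w‖₂² = (1.58)² + (2.66)² + (-2.69)²
     = 2.4964 + 7.0756 + 7.2361
     = 16.8081
λ·‖w‖₂² = 0.001·16.8081 = 0.016808

0.016808


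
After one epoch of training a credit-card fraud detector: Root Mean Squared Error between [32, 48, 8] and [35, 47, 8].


MSE = 10/3 = 3.3333
RMSE = √(10/3) = 1.8257

1.8257


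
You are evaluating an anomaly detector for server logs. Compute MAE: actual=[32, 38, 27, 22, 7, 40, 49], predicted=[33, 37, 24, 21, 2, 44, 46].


Absolute errors: |32-33|=1, |38-37|=1, |27-24|=3, |22-21|=1, |7-2|=5, |40-44|=4, |49-46|=3
Sum = 18
MAE = 18/7 = 18/7

18/7


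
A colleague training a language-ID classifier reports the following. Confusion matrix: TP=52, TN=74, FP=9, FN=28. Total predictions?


Total = TP + TN + FP + FN
= 52 + 74 + 9 + 28
= 163
(Predicted positive: 61, predicted negative: 102)

163


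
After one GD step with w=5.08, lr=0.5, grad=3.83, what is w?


w_new = w - α·∇
= 5.08 - 0.5·3.83
= 5.08 - 1.915
= 3.165

3.165


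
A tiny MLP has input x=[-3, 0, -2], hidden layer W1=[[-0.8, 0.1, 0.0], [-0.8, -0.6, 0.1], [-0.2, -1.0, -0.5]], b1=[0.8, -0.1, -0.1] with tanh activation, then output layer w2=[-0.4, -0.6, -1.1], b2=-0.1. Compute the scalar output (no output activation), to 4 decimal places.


z1[0] = (-0.8)·(-3) + (0.1)·(0) + (0.0)·(-2) + 0.8 = 3.2
z1[1] = (-0.8)·(-3) + (-0.6)·(0) + (0.1)·(-2) - 0.1 = 2.1
z1[2] = (-0.2)·(-3) + (-1.0)·(0) + (-0.5)·(-2) - 0.1 = 1.5
h = tanh(z1) = [0.9967, 0.9705, 0.9051]
output = (-0.4)·(0.9967) + (-0.6)·(0.9705) + (-1.1)·(0.9051) - 0.1 = -2.0766

-2.0766


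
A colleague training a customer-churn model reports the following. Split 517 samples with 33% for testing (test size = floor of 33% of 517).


Test = ⌊517·33/100⌋ = 170
Train = 517 - 170 = 347

Train: 347, Test: 170


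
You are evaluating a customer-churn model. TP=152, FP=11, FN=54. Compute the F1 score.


Precision = 152/163 = 0.9325
Recall = 152/206 = 0.7379
F1 = 2·P·R/(P+R) = 2·TP/(2·TP+FP+FN) = 304/(304+11+54) = 304/369 = 0.8238

0.8238


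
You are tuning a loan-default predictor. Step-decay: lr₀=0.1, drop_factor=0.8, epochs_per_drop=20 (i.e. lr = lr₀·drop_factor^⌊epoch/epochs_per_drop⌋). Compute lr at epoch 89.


n_drops = ⌊89/20⌋ = 4
lr = 0.1·0.8^4 = 0.1·0.4096 = 0.04096

0.04096


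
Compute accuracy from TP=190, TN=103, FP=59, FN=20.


Accuracy = (TP+TN)/(TP+TN+FP+FN)
= (190+103)/(372)
= 293/372 = 78.76%

78.76%


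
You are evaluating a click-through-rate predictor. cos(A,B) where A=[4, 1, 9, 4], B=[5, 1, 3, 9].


A·B = 4·5 + 1·1 + 9·3 + 4·9 = 84
‖A‖ = √114 = 10.6771, ‖B‖ = √116 = 10.7703
cos = 84/(√114·√116) = 84/√13224 = 0.7305

0.7305


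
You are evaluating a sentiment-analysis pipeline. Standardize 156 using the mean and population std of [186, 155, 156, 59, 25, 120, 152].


μ = 121.8571, σ = 54.2782
z = (156 - 121.8571)/54.2782 = 0.629

0.629


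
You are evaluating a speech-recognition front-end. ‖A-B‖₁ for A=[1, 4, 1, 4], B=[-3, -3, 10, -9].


d = |1+ 3| + |4+ 3| + |1-10| + |4+ 9|
  = 4 + 7 + 9 + 13
  = 33

33


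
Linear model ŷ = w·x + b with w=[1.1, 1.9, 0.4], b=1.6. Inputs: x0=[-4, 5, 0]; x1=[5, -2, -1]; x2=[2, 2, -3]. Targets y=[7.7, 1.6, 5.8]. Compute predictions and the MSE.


ŷ0 = (1.1)·(-4) + (1.9)·(5) + (0.4)·(0) + 1.6 = 6.7
ŷ1 = (1.1)·(5) + (1.9)·(-2) + (0.4)·(-1) + 1.6 = 2.9
ŷ2 = (1.1)·(2) + (1.9)·(2) + (0.4)·(-3) + 1.6 = 6.4
errors² = [1.0, 1.69, 0.36]
MSE = 3.0500/3 = 1.0167

1.0167


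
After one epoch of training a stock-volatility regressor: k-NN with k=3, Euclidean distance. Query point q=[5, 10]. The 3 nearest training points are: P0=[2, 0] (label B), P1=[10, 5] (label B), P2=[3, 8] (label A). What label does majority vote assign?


d(q,P0) = 10.4403  (label B)
d(q,P1) = 7.0711  (label B)
d(q,P2) = 2.8284  (label A)
Votes: A=1, B=2
Majority → B

B


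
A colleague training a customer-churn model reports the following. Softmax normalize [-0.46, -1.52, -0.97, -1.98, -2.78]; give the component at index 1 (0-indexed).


Exponentials: e^-0.46=0.6313, e^-1.52=0.2187, e^-0.97=0.3791, e^-1.98=0.1381, e^-2.78=0.062
Sum = 1.4292
Softmax = [0.4417, 0.153, 0.2652, 0.0966, 0.0434]
p[1] = 0.2187/1.4292 = 0.153

0.153


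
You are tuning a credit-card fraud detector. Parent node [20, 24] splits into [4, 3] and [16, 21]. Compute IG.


Parent = [20, 24], H_parent = 0.994
H_left = 0.9852 (n=7), H_right = 0.9868 (n=37)
H_children = (7/44)·0.9852 + (37/44)·0.9868 = 0.9865
IG = 0.994 - 0.9865 = 0.0075

0.0075


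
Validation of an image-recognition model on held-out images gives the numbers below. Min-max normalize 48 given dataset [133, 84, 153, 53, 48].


min=48, max=153
(48-48)/(153-48) = 0/105 = 0.0

0.0


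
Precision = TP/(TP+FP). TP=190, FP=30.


Precision = TP/(TP+FP)
= 190/(190+30)
= 190/220 = 86.36%

86.36%


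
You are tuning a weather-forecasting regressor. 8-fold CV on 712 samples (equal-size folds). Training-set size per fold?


Fold size = 712/8 = 89
Training per fold = 712 - 89 = 623

623


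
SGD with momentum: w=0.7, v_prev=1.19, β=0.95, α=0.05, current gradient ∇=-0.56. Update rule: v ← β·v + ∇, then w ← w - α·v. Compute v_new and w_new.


v_new = 0.95·1.19 - 0.56 = 1.1305 - 0.56 = 0.5705
w_new = 0.7 - 0.05·0.5705 = 0.7 - 0.028525 = 0.671475

v_new=0.5705, w_new=0.671475


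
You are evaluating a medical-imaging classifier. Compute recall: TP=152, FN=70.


Recall = TP/(TP+FN)
= 152/(152+70)
= 152/222 = 68.47%

68.47%


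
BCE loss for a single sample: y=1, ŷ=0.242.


BCE = -[y·ln(p) + (1-y)·ln(1-p)]
= -1·ln(0.242) - 0
= -ln(0.242) = 1.4188

1.4188


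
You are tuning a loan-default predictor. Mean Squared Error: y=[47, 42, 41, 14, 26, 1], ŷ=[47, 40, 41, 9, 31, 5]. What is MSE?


Squared errors: (47-47)²=0, (42-40)²=4, (41-41)²=0, (14-9)²=25, (26-31)²=25, (1-5)²=16
Sum = 70
MSE = 70/6 = 35/3

35/3


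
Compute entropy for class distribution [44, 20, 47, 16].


Probabilities: [44/127, 20/127, 47/127, 16/127] ≈ [0.3465, 0.1575, 0.3701, 0.126]
H = -((44/127)·log₂(44/127) + (20/127)·log₂(20/127) + (47/127)·log₂(47/127) + (16/127)·log₂(16/127))
  = 1.857 bits

1.857 bits


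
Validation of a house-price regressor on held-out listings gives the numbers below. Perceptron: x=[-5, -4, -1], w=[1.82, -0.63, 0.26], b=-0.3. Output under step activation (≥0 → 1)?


z = (-5)·(1.82) + (-4)·(-0.63) + (-1)·(0.26) - 0.3
  = -7.14
step(z) = 0 (z<0)

0


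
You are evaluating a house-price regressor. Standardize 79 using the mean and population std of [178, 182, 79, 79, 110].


μ = 125.6, σ = 45.8546
z = (79 - 125.6)/45.8546 = -1.0163

-1.0163


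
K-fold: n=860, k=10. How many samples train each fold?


Fold size = 860/10 = 86
Training per fold = 860 - 86 = 774

774
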